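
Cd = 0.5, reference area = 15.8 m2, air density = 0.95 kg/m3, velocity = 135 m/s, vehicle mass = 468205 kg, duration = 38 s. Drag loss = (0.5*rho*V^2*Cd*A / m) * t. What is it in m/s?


D = 0.5 * 0.95 * 135^2 * 0.5 * 15.8 = 68389.31 N
a = 68389.31 / 468205 = 0.1461 m/s2
dV = 0.1461 * 38 = 5.6 m/s

5.6 m/s


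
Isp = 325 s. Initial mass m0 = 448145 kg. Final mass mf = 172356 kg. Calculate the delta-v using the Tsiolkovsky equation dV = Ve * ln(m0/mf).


Ve = 325 * 9.81 = 3188.25 m/s
dV = 3188.25 * ln(448145/172356) = 3047 m/s

3047 m/s


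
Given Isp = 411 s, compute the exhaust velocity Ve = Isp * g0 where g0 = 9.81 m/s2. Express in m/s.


Ve = Isp * g0 = 411 * 9.81 = 4031.9 m/s

4031.9 m/s


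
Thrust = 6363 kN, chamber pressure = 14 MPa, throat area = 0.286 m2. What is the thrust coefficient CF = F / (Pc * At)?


CF = 6363000 / (14e6 * 0.286) = 1.59

1.59


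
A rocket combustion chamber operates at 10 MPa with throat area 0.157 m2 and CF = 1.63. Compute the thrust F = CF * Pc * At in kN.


F = 1.63 * 10e6 * 0.157 = 2.5591e+06 N = 2559.1 kN

2559.1 kN


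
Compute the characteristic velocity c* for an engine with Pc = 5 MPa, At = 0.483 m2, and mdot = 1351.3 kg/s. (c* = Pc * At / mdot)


c* = 5e6 * 0.483 / 1351.3 = 1787 m/s

1787 m/s


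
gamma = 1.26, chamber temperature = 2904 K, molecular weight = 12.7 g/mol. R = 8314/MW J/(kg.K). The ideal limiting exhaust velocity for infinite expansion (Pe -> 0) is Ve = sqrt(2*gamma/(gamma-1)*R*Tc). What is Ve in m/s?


R = 8314 / 12.7 = 654.65 J/(kg.K)
Ve = sqrt(2 * 1.26 / (1.26 - 1) * 654.65 * 2904) = 4293 m/s

4293 m/s


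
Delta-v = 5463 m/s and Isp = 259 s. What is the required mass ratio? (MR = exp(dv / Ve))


Ve = 259 * 9.81 = 2540.79 m/s
MR = exp(5463 / 2540.79) = 8.586

8.586


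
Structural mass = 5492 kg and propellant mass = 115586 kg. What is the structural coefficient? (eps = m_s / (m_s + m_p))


eps = 5492 / (5492 + 115586) = 0.0454

0.0454


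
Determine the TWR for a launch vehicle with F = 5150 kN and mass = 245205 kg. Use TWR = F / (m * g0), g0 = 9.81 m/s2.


TWR = 5150000 / (245205 * 9.81) = 2.14

2.14


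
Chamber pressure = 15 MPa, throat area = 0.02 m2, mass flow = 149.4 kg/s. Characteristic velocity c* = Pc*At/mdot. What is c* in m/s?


c* = 15e6 * 0.02 / 149.4 = 2008 m/s

2008 m/s


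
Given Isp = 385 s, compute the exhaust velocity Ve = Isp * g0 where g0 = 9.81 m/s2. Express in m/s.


Ve = Isp * g0 = 385 * 9.81 = 3776.9 m/s

3776.9 m/s


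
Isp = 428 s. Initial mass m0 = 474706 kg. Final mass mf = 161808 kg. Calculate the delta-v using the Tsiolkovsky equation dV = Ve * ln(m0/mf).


Ve = 428 * 9.81 = 4198.68 m/s
dV = 4198.68 * ln(474706/161808) = 4519 m/s

4519 m/s


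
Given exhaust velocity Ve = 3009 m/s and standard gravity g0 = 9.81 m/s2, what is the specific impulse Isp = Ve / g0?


Isp = Ve / g0 = 3009 / 9.81 = 306.7 s

306.7 s


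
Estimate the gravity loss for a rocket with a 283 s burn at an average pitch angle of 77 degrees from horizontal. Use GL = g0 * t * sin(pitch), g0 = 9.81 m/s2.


GL = 9.81 * 283 * sin(77 deg) = 2705 m/s

2705 m/s


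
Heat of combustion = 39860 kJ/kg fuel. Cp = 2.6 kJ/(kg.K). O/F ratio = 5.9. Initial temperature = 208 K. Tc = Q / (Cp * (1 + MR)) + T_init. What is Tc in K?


Tc = 39860 / (2.6 * (1 + 5.9)) + 208 = 2430 K

2430 K


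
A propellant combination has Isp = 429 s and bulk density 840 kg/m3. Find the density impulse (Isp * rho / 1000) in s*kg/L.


rho*Isp = 429 * 840 / 1000 = 360 s*kg/L

360 s*kg/L


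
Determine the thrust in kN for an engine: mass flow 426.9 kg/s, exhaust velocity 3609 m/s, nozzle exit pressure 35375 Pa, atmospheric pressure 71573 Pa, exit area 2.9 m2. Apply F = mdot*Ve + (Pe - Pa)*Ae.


F = 426.9 * 3609 + (35375 - 71573) * 2.9 = 1.4357e+06 N = 1435.7 kN

1435.7 kN


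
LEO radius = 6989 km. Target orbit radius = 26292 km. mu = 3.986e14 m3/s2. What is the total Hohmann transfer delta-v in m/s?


V1 = sqrt(mu/r1) = 7551.99 m/s
dV1 = V1*(sqrt(2*r2/(r1+r2)) - 1) = 1940.71 m/s
V2 = sqrt(mu/r2) = 3893.65 m/s
dV2 = V2*(1 - sqrt(2*r1/(r1+r2))) = 1370.28 m/s
Total dV = 3311 m/s

3311 m/s


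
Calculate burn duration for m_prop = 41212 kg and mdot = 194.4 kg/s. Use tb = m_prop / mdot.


tb = 41212 / 194.4 = 212.0 s

212.0 s


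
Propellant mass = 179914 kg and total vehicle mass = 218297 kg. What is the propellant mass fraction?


PMF = 179914 / 218297 = 0.824

0.824


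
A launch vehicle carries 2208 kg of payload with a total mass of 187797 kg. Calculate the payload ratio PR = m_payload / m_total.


PR = 2208 / 187797 = 0.0118

0.0118


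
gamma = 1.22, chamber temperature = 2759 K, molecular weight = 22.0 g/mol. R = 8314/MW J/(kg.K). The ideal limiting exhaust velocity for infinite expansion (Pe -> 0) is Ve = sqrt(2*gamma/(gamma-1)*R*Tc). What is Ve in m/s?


R = 8314 / 22.0 = 377.91 J/(kg.K)
Ve = sqrt(2 * 1.22 / (1.22 - 1) * 377.91 * 2759) = 3401 m/s

3401 m/s


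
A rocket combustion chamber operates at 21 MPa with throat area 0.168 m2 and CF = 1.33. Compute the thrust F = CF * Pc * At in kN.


F = 1.33 * 21e6 * 0.168 = 4.6922e+06 N = 4692.2 kN

4692.2 kN


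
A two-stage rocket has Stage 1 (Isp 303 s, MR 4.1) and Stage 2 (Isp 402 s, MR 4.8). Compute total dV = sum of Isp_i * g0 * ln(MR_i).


dV1 = 303 * 9.81 * ln(4.1) = 4194.1 m/s
dV2 = 402 * 9.81 * ln(4.8) = 6186.0 m/s
Total dV = 4194.1 + 6186.0 = 10380.1 m/s ~ 10380 m/s

10380 m/s


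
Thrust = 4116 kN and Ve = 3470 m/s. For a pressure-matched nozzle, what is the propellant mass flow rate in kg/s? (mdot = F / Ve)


mdot = F / Ve = 4116000 / 3470 = 1186.2 kg/s

1186.2 kg/s


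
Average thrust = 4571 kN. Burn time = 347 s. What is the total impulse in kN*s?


It = 4571 * 347 = 1586137 kN*s

1586137 kN*s


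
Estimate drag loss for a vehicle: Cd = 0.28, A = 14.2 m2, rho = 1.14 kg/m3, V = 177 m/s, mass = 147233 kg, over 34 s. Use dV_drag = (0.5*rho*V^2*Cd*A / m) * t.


D = 0.5 * 1.14 * 177^2 * 0.28 * 14.2 = 71001.54 N
a = 71001.54 / 147233 = 0.4822 m/s2
dV = 0.4822 * 34 = 16.4 m/s

16.4 m/s


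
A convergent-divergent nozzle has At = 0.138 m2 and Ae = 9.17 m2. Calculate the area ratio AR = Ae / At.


AR = 9.17 / 0.138 = 66.4

66.4


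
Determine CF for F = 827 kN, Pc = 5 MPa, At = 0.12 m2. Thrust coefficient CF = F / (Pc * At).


CF = 827000 / (5e6 * 0.12) = 1.38

1.38


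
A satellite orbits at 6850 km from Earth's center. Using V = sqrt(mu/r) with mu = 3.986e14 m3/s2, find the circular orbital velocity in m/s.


V = sqrt(3.986e14 / 6850000) = 7628 m/s

7628 m/s


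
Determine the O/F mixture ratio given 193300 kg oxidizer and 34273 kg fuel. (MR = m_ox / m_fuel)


MR = 193300 / 34273 = 5.64

5.64


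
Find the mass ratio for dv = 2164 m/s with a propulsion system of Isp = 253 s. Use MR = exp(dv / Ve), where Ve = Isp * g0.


Ve = 253 * 9.81 = 2481.93 m/s
MR = exp(2164 / 2481.93) = 2.391

2.391


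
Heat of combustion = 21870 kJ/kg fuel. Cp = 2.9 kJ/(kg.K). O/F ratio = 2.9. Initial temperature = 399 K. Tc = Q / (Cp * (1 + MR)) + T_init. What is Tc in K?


Tc = 21870 / (2.9 * (1 + 2.9)) + 399 = 2333 K

2333 K


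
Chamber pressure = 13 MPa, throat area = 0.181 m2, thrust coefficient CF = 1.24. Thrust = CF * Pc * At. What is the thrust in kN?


F = 1.24 * 13e6 * 0.181 = 2.9177e+06 N = 2917.7 kN

2917.7 kN


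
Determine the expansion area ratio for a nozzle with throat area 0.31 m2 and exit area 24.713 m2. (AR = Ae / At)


AR = 24.713 / 0.31 = 79.7

79.7


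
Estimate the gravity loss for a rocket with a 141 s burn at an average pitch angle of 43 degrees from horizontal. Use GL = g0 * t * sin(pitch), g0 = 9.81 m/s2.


GL = 9.81 * 141 * sin(43 deg) = 943 m/s

943 m/s


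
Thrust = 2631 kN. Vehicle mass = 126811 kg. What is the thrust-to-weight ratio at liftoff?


TWR = 2631000 / (126811 * 9.81) = 2.11

2.11


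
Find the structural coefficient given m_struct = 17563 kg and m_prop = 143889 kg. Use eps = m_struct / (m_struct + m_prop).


eps = 17563 / (17563 + 143889) = 0.1088

0.1088


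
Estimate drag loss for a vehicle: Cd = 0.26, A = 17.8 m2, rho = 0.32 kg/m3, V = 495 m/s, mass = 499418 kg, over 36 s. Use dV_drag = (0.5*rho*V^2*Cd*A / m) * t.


D = 0.5 * 0.32 * 495^2 * 0.26 * 17.8 = 181436.11 N
a = 181436.11 / 499418 = 0.3633 m/s2
dV = 0.3633 * 36 = 13.1 m/s

13.1 m/s


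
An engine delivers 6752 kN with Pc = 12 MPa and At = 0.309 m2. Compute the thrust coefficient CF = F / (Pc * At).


CF = 6752000 / (12e6 * 0.309) = 1.82

1.82


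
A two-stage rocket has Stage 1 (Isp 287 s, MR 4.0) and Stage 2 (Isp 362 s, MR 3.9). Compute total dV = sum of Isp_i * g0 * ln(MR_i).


dV1 = 287 * 9.81 * ln(4.0) = 3903.1 m/s
dV2 = 362 * 9.81 * ln(3.9) = 4833.1 m/s
Total dV = 3903.1 + 4833.1 = 8736.2 m/s ~ 8736 m/s

8736 m/s


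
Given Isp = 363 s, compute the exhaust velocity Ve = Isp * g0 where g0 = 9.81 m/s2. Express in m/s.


Ve = Isp * g0 = 363 * 9.81 = 3561.0 m/s

3561.0 m/s


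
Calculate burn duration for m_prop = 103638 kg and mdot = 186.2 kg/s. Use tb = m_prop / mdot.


tb = 103638 / 186.2 = 556.6 s

556.6 s


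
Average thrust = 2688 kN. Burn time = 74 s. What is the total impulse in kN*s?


It = 2688 * 74 = 198912 kN*s

198912 kN*s


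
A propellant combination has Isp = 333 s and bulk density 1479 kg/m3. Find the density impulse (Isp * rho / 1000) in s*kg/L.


rho*Isp = 333 * 1479 / 1000 = 493 s*kg/L

493 s*kg/L


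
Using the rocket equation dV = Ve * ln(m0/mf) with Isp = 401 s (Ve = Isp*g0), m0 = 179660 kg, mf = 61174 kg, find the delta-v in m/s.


Ve = 401 * 9.81 = 3933.81 m/s
dV = 3933.81 * ln(179660/61174) = 4238 m/s

4238 m/s


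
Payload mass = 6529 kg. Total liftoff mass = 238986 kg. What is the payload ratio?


PR = 6529 / 238986 = 0.0273

0.0273


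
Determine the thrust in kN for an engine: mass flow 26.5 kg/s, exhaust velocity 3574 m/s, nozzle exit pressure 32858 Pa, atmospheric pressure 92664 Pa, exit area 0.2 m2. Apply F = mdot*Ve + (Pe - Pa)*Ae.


F = 26.5 * 3574 + (32858 - 92664) * 0.2 = 82750.0 N = 82.8 kN

82.8 kN


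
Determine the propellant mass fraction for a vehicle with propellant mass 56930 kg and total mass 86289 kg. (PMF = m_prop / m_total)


PMF = 56930 / 86289 = 0.66

0.66


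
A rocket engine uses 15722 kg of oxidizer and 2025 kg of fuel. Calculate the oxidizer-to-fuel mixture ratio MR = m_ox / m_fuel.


MR = 15722 / 2025 = 7.76

7.76


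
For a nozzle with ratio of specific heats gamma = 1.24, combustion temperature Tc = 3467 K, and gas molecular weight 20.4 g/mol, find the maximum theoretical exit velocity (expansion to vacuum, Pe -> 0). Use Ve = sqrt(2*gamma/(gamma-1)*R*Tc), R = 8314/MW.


R = 8314 / 20.4 = 407.55 J/(kg.K)
Ve = sqrt(2 * 1.24 / (1.24 - 1) * 407.55 * 3467) = 3821 m/s

3821 m/s


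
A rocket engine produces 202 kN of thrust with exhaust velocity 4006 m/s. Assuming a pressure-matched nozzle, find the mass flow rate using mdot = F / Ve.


mdot = F / Ve = 202000 / 4006 = 50.4 kg/s

50.4 kg/s


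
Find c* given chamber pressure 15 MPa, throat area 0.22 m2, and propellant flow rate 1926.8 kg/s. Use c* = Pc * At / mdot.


c* = 15e6 * 0.22 / 1926.8 = 1713 m/s

1713 m/s


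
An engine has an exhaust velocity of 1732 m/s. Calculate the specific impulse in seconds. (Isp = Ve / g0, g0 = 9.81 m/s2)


Isp = Ve / g0 = 1732 / 9.81 = 176.6 s

176.6 s


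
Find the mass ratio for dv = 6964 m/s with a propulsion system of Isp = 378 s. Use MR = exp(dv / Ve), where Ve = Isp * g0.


Ve = 378 * 9.81 = 3708.18 m/s
MR = exp(6964 / 3708.18) = 6.54

6.54


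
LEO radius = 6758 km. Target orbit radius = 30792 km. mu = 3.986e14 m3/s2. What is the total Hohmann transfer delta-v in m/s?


V1 = sqrt(mu/r1) = 7679.97 m/s
dV1 = V1*(sqrt(2*r2/(r1+r2)) - 1) = 2155.35 m/s
V2 = sqrt(mu/r2) = 3597.91 m/s
dV2 = V2*(1 - sqrt(2*r1/(r1+r2))) = 1439.32 m/s
Total dV = 3595 m/s

3595 m/s


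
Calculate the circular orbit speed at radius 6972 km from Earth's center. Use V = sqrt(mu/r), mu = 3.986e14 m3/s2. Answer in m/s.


V = sqrt(3.986e14 / 6972000) = 7561 m/s

7561 m/s


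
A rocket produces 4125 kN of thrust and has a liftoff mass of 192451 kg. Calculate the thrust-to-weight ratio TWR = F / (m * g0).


TWR = 4125000 / (192451 * 9.81) = 2.18

2.18


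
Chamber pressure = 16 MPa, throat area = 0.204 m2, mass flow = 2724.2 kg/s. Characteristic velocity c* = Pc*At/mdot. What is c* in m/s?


c* = 16e6 * 0.204 / 2724.2 = 1198 m/s

1198 m/s


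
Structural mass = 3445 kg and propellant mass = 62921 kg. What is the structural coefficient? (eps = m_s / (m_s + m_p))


eps = 3445 / (3445 + 62921) = 0.0519

0.0519


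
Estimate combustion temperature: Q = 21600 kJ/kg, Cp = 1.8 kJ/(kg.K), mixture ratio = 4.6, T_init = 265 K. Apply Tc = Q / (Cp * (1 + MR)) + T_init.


Tc = 21600 / (1.8 * (1 + 4.6)) + 265 = 2408 K

2408 K


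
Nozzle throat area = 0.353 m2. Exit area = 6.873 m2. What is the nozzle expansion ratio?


AR = 6.873 / 0.353 = 19.5

19.5


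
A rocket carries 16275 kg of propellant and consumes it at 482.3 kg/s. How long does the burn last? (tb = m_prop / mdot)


tb = 16275 / 482.3 = 33.7 s

33.7 s


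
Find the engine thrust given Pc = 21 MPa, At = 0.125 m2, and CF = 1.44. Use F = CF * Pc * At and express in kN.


F = 1.44 * 21e6 * 0.125 = 3.7800e+06 N = 3780.0 kN

3780.0 kN


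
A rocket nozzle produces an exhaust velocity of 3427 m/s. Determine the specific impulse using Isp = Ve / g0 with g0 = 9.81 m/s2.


Isp = Ve / g0 = 3427 / 9.81 = 349.3 s

349.3 s


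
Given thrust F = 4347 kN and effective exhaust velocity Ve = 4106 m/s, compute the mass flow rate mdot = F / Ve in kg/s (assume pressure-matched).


mdot = F / Ve = 4347000 / 4106 = 1058.7 kg/s

1058.7 kg/s


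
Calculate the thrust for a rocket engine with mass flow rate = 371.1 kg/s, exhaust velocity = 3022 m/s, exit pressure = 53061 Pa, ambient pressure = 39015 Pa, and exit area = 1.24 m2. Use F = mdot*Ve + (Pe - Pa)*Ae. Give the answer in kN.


F = 371.1 * 3022 + (53061 - 39015) * 1.24 = 1.1389e+06 N = 1138.9 kN

1138.9 kN


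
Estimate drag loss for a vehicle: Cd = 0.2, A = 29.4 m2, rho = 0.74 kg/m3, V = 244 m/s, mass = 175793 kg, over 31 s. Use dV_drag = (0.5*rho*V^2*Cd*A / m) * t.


D = 0.5 * 0.74 * 244^2 * 0.2 * 29.4 = 129526.52 N
a = 129526.52 / 175793 = 0.7368 m/s2
dV = 0.7368 * 31 = 22.8 m/s

22.8 m/s


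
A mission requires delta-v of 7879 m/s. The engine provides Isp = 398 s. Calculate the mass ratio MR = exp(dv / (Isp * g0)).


Ve = 398 * 9.81 = 3904.38 m/s
MR = exp(7879 / 3904.38) = 7.523

7.523


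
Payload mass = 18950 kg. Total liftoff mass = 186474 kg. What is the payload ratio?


PR = 18950 / 186474 = 0.1016

0.1016


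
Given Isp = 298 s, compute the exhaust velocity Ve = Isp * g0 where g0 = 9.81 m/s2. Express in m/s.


Ve = Isp * g0 = 298 * 9.81 = 2923.4 m/s

2923.4 m/s


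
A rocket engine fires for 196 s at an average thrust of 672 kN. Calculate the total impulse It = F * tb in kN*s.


It = 672 * 196 = 131712 kN*s

131712 kN*s


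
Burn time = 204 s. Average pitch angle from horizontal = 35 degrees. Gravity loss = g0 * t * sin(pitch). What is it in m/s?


GL = 9.81 * 204 * sin(35 deg) = 1148 m/s

1148 m/s


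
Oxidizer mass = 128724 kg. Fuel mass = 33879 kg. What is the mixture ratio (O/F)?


MR = 128724 / 33879 = 3.8

3.8


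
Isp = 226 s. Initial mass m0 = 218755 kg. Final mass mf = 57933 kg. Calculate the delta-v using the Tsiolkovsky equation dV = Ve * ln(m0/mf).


Ve = 226 * 9.81 = 2217.06 m/s
dV = 2217.06 * ln(218755/57933) = 2946 m/s

2946 m/s


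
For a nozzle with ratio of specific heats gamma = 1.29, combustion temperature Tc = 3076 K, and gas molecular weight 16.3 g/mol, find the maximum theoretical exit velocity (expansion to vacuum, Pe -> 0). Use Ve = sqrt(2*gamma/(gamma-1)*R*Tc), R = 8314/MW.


R = 8314 / 16.3 = 510.06 J/(kg.K)
Ve = sqrt(2 * 1.29 / (1.29 - 1) * 510.06 * 3076) = 3736 m/s

3736 m/s


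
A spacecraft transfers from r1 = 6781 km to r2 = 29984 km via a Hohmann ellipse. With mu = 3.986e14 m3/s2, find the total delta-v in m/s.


V1 = sqrt(mu/r1) = 7666.93 m/s
dV1 = V1*(sqrt(2*r2/(r1+r2)) - 1) = 2124.9 m/s
V2 = sqrt(mu/r2) = 3646.06 m/s
dV2 = V2*(1 - sqrt(2*r1/(r1+r2))) = 1431.6 m/s
Total dV = 3557 m/s

3557 m/s


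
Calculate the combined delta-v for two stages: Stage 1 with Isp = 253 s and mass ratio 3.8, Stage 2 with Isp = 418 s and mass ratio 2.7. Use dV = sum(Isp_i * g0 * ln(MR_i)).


dV1 = 253 * 9.81 * ln(3.8) = 3313.4 m/s
dV2 = 418 * 9.81 * ln(2.7) = 4072.9 m/s
Total dV = 3313.4 + 4072.9 = 7386.3 m/s ~ 7386 m/s

7386 m/s


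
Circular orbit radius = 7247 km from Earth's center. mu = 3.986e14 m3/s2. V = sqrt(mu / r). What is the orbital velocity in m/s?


V = sqrt(3.986e14 / 7247000) = 7416 m/s

7416 m/s


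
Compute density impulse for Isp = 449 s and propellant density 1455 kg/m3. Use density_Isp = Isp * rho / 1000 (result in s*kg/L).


rho*Isp = 449 * 1455 / 1000 = 653 s*kg/L

653 s*kg/L


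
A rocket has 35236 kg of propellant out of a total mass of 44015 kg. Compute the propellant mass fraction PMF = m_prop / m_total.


PMF = 35236 / 44015 = 0.801

0.801


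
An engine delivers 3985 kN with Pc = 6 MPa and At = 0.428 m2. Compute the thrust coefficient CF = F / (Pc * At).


CF = 3985000 / (6e6 * 0.428) = 1.55

1.55


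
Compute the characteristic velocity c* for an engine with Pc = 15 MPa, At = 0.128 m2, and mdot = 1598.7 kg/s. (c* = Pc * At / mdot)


c* = 15e6 * 0.128 / 1598.7 = 1201 m/s

1201 m/s


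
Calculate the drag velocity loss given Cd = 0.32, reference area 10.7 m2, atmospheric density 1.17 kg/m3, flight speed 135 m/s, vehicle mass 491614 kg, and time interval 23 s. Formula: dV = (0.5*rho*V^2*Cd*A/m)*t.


D = 0.5 * 1.17 * 135^2 * 0.32 * 10.7 = 36505.4 N
a = 36505.4 / 491614 = 0.0743 m/s2
dV = 0.0743 * 23 = 1.7 m/s

1.7 m/s


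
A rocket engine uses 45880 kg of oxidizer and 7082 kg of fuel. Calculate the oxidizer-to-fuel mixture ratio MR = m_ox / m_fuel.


MR = 45880 / 7082 = 6.48

6.48


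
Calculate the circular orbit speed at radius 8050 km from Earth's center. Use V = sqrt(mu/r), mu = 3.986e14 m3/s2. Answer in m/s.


V = sqrt(3.986e14 / 8050000) = 7037 m/s

7037 m/s


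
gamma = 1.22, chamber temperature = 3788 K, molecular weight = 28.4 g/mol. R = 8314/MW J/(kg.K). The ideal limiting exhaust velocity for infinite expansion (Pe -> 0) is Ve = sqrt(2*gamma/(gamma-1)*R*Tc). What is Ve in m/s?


R = 8314 / 28.4 = 292.75 J/(kg.K)
Ve = sqrt(2 * 1.22 / (1.22 - 1) * 292.75 * 3788) = 3507 m/s

3507 m/s


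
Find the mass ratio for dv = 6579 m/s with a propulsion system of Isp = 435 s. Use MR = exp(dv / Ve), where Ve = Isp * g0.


Ve = 435 * 9.81 = 4267.35 m/s
MR = exp(6579 / 4267.35) = 4.673

4.673


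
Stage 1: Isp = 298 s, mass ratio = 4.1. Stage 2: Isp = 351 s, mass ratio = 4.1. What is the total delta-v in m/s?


dV1 = 298 * 9.81 * ln(4.1) = 4124.9 m/s
dV2 = 351 * 9.81 * ln(4.1) = 4858.5 m/s
Total dV = 4124.9 + 4858.5 = 8983.4 m/s ~ 8983 m/s

8983 m/s


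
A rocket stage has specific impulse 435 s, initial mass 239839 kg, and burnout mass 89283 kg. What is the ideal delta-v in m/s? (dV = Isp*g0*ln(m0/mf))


Ve = 435 * 9.81 = 4267.35 m/s
dV = 4267.35 * ln(239839/89283) = 4217 m/s

4217 m/s


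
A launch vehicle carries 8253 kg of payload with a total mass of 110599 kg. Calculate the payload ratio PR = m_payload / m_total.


PR = 8253 / 110599 = 0.0746

0.0746


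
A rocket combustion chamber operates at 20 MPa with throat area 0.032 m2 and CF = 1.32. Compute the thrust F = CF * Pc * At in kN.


F = 1.32 * 20e6 * 0.032 = 844800.0 N = 844.8 kN

844.8 kN


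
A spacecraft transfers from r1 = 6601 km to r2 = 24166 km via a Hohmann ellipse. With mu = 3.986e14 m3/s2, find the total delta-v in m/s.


V1 = sqrt(mu/r1) = 7770.77 m/s
dV1 = V1*(sqrt(2*r2/(r1+r2)) - 1) = 1968.78 m/s
V2 = sqrt(mu/r2) = 4061.31 m/s
dV2 = V2*(1 - sqrt(2*r1/(r1+r2))) = 1400.93 m/s
Total dV = 3370 m/s

3370 m/s


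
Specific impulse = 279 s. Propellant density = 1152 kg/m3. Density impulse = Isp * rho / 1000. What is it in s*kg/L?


rho*Isp = 279 * 1152 / 1000 = 321 s*kg/L

321 s*kg/L


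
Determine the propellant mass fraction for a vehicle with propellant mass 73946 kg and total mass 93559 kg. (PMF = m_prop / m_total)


PMF = 73946 / 93559 = 0.79

0.79


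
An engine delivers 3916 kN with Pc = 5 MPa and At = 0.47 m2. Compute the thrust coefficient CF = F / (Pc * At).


CF = 3916000 / (5e6 * 0.47) = 1.67

1.67


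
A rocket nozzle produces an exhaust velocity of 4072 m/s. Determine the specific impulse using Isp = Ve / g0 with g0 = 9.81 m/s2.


Isp = Ve / g0 = 4072 / 9.81 = 415.1 s

415.1 s


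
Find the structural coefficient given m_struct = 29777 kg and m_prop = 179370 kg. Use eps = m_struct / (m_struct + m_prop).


eps = 29777 / (29777 + 179370) = 0.1424

0.1424


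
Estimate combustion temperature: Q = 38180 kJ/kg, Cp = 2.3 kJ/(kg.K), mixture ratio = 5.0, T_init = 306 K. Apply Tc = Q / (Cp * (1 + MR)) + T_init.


Tc = 38180 / (2.3 * (1 + 5.0)) + 306 = 3073 K

3073 K


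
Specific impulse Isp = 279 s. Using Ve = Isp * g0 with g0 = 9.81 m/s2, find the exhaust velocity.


Ve = Isp * g0 = 279 * 9.81 = 2737.0 m/s

2737.0 m/s


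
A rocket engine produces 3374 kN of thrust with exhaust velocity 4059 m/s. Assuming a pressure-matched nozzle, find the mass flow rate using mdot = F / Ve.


mdot = F / Ve = 3374000 / 4059 = 831.2 kg/s

831.2 kg/s


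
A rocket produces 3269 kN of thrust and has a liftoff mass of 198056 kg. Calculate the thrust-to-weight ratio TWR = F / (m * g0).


TWR = 3269000 / (198056 * 9.81) = 1.68

1.68


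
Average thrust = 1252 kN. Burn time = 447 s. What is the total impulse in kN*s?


It = 1252 * 447 = 559644 kN*s

559644 kN*s


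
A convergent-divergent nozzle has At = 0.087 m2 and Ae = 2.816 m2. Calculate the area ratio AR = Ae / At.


AR = 2.816 / 0.087 = 32.4

32.4


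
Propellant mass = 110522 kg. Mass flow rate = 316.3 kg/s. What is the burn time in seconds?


tb = 110522 / 316.3 = 349.4 s

349.4 s


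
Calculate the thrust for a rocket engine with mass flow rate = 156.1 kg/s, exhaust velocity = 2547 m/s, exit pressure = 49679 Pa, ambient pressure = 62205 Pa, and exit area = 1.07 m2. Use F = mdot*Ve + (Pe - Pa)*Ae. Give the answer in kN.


F = 156.1 * 2547 + (49679 - 62205) * 1.07 = 384184.0 N = 384.2 kN

384.2 kN


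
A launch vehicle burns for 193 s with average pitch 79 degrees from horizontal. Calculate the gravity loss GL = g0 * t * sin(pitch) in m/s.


GL = 9.81 * 193 * sin(79 deg) = 1859 m/s

1859 m/s


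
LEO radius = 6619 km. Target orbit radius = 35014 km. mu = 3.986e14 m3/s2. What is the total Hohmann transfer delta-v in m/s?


V1 = sqrt(mu/r1) = 7760.19 m/s
dV1 = V1*(sqrt(2*r2/(r1+r2)) - 1) = 2304.24 m/s
V2 = sqrt(mu/r2) = 3374.02 m/s
dV2 = V2*(1 - sqrt(2*r1/(r1+r2))) = 1471.45 m/s
Total dV = 3776 m/s

3776 m/s


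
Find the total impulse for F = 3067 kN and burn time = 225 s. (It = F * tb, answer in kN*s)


It = 3067 * 225 = 690075 kN*s

690075 kN*s


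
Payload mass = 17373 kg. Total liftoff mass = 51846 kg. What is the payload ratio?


PR = 17373 / 51846 = 0.3351

0.3351


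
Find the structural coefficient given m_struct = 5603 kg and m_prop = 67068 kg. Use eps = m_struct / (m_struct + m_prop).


eps = 5603 / (5603 + 67068) = 0.0771

0.0771


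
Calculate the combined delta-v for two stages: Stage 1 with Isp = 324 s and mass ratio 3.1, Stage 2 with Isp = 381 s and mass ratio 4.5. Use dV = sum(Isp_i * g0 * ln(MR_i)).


dV1 = 324 * 9.81 * ln(3.1) = 3596.1 m/s
dV2 = 381 * 9.81 * ln(4.5) = 5621.7 m/s
Total dV = 3596.1 + 5621.7 = 9217.8 m/s ~ 9218 m/s

9218 m/s


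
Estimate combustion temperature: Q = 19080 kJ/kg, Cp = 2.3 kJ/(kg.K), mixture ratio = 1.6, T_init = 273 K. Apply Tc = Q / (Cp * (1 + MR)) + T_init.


Tc = 19080 / (2.3 * (1 + 1.6)) + 273 = 3464 K

3464 K


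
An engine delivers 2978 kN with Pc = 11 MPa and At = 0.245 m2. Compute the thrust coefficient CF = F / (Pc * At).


CF = 2978000 / (11e6 * 0.245) = 1.11

1.11


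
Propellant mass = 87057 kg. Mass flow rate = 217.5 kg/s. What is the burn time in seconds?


tb = 87057 / 217.5 = 400.3 s

400.3 s


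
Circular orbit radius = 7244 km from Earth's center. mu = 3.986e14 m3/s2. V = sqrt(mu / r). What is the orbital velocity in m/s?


V = sqrt(3.986e14 / 7244000) = 7418 m/s

7418 m/s


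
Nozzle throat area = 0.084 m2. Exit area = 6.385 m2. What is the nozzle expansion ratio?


AR = 6.385 / 0.084 = 76.0

76.0


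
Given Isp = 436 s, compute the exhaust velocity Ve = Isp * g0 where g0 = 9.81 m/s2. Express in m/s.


Ve = Isp * g0 = 436 * 9.81 = 4277.2 m/s

4277.2 m/s


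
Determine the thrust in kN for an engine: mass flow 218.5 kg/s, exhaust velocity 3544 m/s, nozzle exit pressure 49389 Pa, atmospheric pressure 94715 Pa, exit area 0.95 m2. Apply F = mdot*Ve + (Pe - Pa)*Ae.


F = 218.5 * 3544 + (49389 - 94715) * 0.95 = 731304.0 N = 731.3 kN

731.3 kN


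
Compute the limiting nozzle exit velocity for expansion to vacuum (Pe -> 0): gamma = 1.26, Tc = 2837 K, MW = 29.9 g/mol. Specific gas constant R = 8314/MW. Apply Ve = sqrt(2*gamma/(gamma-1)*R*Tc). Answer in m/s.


R = 8314 / 29.9 = 278.06 J/(kg.K)
Ve = sqrt(2 * 1.26 / (1.26 - 1) * 278.06 * 2837) = 2765 m/s

2765 m/s


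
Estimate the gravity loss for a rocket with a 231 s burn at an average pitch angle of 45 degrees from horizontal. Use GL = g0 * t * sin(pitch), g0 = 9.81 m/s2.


GL = 9.81 * 231 * sin(45 deg) = 1602 m/s

1602 m/s


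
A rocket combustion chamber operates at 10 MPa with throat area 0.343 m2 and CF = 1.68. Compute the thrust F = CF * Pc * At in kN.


F = 1.68 * 10e6 * 0.343 = 5.7624e+06 N = 5762.4 kN

5762.4 kN


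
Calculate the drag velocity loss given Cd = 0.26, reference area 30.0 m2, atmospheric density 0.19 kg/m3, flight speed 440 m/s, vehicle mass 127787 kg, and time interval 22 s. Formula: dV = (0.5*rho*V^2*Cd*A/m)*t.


D = 0.5 * 0.19 * 440^2 * 0.26 * 30.0 = 143457.6 N
a = 143457.6 / 127787 = 1.1226 m/s2
dV = 1.1226 * 22 = 24.7 m/s

24.7 m/s


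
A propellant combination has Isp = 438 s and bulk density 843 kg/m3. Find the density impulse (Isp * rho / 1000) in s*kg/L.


rho*Isp = 438 * 843 / 1000 = 369 s*kg/L

369 s*kg/L


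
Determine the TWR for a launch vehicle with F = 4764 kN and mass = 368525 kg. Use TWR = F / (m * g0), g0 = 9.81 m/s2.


TWR = 4764000 / (368525 * 9.81) = 1.32

1.32


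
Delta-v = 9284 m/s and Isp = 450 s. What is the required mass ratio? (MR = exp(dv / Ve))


Ve = 450 * 9.81 = 4414.5 m/s
MR = exp(9284 / 4414.5) = 8.191

8.191


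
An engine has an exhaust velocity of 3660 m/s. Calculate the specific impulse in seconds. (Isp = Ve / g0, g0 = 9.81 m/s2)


Isp = Ve / g0 = 3660 / 9.81 = 373.1 s

373.1 s


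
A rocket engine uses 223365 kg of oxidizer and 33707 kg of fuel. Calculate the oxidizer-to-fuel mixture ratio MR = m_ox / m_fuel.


MR = 223365 / 33707 = 6.63

6.63


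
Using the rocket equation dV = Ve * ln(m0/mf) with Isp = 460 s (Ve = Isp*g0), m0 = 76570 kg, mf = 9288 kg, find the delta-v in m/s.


Ve = 460 * 9.81 = 4512.6 m/s
dV = 4512.6 * ln(76570/9288) = 9519 m/s

9519 m/s


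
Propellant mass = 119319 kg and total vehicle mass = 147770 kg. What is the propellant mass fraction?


PMF = 119319 / 147770 = 0.807

0.807


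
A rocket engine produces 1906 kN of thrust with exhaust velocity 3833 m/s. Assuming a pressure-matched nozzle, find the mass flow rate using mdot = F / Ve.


mdot = F / Ve = 1906000 / 3833 = 497.3 kg/s

497.3 kg/s


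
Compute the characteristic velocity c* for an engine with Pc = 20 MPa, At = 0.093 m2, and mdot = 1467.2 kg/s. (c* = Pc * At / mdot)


c* = 20e6 * 0.093 / 1467.2 = 1268 m/s

1268 m/s


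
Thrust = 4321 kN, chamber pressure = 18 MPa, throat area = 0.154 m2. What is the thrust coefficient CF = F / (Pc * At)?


CF = 4321000 / (18e6 * 0.154) = 1.56

1.56


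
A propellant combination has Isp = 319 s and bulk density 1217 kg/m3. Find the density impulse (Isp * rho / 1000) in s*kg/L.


rho*Isp = 319 * 1217 / 1000 = 388 s*kg/L

388 s*kg/L


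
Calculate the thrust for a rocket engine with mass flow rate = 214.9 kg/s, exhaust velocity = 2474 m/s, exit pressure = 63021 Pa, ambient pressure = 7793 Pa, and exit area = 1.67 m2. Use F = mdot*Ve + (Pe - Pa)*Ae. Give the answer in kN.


F = 214.9 * 2474 + (63021 - 7793) * 1.67 = 623893.0 N = 623.9 kN

623.9 kN


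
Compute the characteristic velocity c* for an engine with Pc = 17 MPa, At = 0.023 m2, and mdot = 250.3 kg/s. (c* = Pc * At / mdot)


c* = 17e6 * 0.023 / 250.3 = 1562 m/s

1562 m/s


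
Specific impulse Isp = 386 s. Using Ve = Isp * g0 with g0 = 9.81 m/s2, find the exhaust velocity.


Ve = Isp * g0 = 386 * 9.81 = 3786.7 m/s

3786.7 m/s


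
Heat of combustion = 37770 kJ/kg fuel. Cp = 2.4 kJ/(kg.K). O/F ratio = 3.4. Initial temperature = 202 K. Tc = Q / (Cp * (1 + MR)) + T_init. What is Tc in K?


Tc = 37770 / (2.4 * (1 + 3.4)) + 202 = 3779 K

3779 K


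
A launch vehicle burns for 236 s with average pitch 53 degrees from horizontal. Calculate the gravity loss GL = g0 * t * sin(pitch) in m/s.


GL = 9.81 * 236 * sin(53 deg) = 1849 m/s

1849 m/s


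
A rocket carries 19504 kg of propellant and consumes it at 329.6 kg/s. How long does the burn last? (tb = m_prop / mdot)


tb = 19504 / 329.6 = 59.2 s

59.2 s


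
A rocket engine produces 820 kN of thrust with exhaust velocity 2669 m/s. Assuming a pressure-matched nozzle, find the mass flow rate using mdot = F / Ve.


mdot = F / Ve = 820000 / 2669 = 307.2 kg/s

307.2 kg/s


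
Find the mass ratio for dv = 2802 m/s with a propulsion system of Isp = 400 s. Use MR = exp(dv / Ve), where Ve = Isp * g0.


Ve = 400 * 9.81 = 3924.0 m/s
MR = exp(2802 / 3924.0) = 2.042

2.042


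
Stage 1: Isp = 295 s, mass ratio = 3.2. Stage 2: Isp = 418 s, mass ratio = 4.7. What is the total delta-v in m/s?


dV1 = 295 * 9.81 * ln(3.2) = 3366.1 m/s
dV2 = 418 * 9.81 * ln(4.7) = 6345.9 m/s
Total dV = 3366.1 + 6345.9 = 9712.0 m/s ~ 9712 m/s

9712 m/s


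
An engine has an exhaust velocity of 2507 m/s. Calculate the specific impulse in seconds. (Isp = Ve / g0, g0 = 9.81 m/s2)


Isp = Ve / g0 = 2507 / 9.81 = 255.6 s

255.6 s


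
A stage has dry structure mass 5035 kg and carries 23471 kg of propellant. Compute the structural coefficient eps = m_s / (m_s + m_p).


eps = 5035 / (5035 + 23471) = 0.1766

0.1766


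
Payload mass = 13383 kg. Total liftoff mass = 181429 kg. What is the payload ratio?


PR = 13383 / 181429 = 0.0738

0.0738


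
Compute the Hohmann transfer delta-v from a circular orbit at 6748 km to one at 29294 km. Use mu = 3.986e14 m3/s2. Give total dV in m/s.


V1 = sqrt(mu/r1) = 7685.66 m/s
dV1 = V1*(sqrt(2*r2/(r1+r2)) - 1) = 2113.32 m/s
V2 = sqrt(mu/r2) = 3688.75 m/s
dV2 = V2*(1 - sqrt(2*r1/(r1+r2))) = 1431.51 m/s
Total dV = 3545 m/s

3545 m/s


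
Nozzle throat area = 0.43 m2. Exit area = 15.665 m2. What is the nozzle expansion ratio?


AR = 15.665 / 0.43 = 36.4

36.4


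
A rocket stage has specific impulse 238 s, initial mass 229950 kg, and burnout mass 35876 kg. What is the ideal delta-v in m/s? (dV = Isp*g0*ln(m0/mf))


Ve = 238 * 9.81 = 2334.78 m/s
dV = 2334.78 * ln(229950/35876) = 4338 m/s

4338 m/s


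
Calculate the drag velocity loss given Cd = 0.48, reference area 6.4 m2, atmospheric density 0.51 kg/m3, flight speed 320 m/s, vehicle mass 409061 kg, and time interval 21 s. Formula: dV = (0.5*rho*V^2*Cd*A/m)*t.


D = 0.5 * 0.51 * 320^2 * 0.48 * 6.4 = 80216.06 N
a = 80216.06 / 409061 = 0.1961 m/s2
dV = 0.1961 * 21 = 4.1 m/s

4.1 m/s


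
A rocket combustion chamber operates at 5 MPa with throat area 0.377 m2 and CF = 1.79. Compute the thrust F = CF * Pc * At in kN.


F = 1.79 * 5e6 * 0.377 = 3.3742e+06 N = 3374.2 kN

3374.2 kN


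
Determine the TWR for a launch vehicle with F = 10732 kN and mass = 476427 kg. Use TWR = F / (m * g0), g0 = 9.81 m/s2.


TWR = 10732000 / (476427 * 9.81) = 2.3

2.3


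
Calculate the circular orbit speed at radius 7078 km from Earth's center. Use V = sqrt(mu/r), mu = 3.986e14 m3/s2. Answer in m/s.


V = sqrt(3.986e14 / 7078000) = 7504 m/s

7504 m/s


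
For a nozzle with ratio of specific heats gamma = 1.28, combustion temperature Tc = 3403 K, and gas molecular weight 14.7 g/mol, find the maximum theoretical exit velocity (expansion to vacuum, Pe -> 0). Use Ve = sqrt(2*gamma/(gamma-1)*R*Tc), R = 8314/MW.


R = 8314 / 14.7 = 565.58 J/(kg.K)
Ve = sqrt(2 * 1.28 / (1.28 - 1) * 565.58 * 3403) = 4195 m/s

4195 m/s


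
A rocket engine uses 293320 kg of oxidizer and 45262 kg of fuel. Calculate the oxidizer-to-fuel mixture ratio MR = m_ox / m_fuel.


MR = 293320 / 45262 = 6.48

6.48


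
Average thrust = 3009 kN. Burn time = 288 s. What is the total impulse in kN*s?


It = 3009 * 288 = 866592 kN*s

866592 kN*s


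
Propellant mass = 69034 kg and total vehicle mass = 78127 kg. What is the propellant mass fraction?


PMF = 69034 / 78127 = 0.884

0.884


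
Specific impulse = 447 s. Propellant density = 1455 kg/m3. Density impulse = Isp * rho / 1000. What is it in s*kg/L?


rho*Isp = 447 * 1455 / 1000 = 650 s*kg/L

650 s*kg/L


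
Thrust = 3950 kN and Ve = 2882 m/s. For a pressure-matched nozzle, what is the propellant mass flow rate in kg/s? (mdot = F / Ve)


mdot = F / Ve = 3950000 / 2882 = 1370.6 kg/s

1370.6 kg/s


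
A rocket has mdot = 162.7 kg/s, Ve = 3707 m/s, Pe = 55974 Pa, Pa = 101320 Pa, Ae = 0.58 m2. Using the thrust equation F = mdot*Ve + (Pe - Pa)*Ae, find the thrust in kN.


F = 162.7 * 3707 + (55974 - 101320) * 0.58 = 576828.0 N = 576.8 kN

576.8 kN


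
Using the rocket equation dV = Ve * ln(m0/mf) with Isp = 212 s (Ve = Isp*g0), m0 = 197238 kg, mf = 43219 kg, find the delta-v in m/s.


Ve = 212 * 9.81 = 2079.72 m/s
dV = 2079.72 * ln(197238/43219) = 3157 m/s

3157 m/s


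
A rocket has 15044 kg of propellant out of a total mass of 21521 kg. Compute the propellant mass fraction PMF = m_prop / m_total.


PMF = 15044 / 21521 = 0.699

0.699


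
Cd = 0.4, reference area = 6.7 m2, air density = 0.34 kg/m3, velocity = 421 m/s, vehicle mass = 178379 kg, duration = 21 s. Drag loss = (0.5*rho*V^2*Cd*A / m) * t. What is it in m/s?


D = 0.5 * 0.34 * 421^2 * 0.4 * 6.7 = 80751.0 N
a = 80751.0 / 178379 = 0.4527 m/s2
dV = 0.4527 * 21 = 9.5 m/s

9.5 m/s


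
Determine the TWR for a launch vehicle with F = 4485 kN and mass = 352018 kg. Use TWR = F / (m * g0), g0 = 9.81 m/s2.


TWR = 4485000 / (352018 * 9.81) = 1.3

1.3


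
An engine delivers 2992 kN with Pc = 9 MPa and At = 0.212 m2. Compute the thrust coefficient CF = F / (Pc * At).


CF = 2992000 / (9e6 * 0.212) = 1.57

1.57


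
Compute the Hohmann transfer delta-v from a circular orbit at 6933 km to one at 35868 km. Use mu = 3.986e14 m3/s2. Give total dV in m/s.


V1 = sqrt(mu/r1) = 7582.42 m/s
dV1 = V1*(sqrt(2*r2/(r1+r2)) - 1) = 2233.92 m/s
V2 = sqrt(mu/r2) = 3333.61 m/s
dV2 = V2*(1 - sqrt(2*r1/(r1+r2))) = 1436.19 m/s
Total dV = 3670 m/s

3670 m/s


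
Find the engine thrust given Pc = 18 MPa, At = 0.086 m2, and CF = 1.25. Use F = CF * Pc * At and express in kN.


F = 1.25 * 18e6 * 0.086 = 1.9350e+06 N = 1935.0 kN

1935.0 kN


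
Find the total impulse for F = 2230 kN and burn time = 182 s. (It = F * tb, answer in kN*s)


It = 2230 * 182 = 405860 kN*s

405860 kN*s


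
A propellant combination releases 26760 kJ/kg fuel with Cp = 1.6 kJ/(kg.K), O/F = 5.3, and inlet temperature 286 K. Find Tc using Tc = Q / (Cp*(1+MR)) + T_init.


Tc = 26760 / (1.6 * (1 + 5.3)) + 286 = 2941 K

2941 K


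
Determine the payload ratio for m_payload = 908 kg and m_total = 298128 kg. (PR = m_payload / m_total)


PR = 908 / 298128 = 0.003

0.003


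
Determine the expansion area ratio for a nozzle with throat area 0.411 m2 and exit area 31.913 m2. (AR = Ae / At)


AR = 31.913 / 0.411 = 77.6

77.6


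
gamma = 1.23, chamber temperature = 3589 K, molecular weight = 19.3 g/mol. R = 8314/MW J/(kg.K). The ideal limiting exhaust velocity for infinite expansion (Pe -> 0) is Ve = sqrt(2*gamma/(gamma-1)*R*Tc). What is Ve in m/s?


R = 8314 / 19.3 = 430.78 J/(kg.K)
Ve = sqrt(2 * 1.23 / (1.23 - 1) * 430.78 * 3589) = 4066 m/s

4066 m/s


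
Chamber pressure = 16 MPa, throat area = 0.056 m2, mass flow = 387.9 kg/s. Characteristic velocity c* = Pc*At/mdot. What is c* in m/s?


c* = 16e6 * 0.056 / 387.9 = 2310 m/s

2310 m/s


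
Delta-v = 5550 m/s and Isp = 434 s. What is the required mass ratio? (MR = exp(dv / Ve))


Ve = 434 * 9.81 = 4257.54 m/s
MR = exp(5550 / 4257.54) = 3.682

3.682


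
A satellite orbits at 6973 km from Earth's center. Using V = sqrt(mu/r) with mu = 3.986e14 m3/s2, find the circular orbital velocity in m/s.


V = sqrt(3.986e14 / 6973000) = 7561 m/s

7561 m/s


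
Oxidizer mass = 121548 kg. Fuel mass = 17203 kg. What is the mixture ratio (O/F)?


MR = 121548 / 17203 = 7.07

7.07


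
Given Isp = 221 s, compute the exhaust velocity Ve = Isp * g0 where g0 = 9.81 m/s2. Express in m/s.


Ve = Isp * g0 = 221 * 9.81 = 2168.0 m/s

2168.0 m/s


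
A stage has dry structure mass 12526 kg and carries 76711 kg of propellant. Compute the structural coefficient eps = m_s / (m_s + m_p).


eps = 12526 / (12526 + 76711) = 0.1404

0.1404


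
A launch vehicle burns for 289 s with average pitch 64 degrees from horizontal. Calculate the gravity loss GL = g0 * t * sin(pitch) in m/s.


GL = 9.81 * 289 * sin(64 deg) = 2548 m/s

2548 m/s


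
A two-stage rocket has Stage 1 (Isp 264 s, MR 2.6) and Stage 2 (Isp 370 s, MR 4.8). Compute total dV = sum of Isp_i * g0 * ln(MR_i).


dV1 = 264 * 9.81 * ln(2.6) = 2474.6 m/s
dV2 = 370 * 9.81 * ln(4.8) = 5693.6 m/s
Total dV = 2474.6 + 5693.6 = 8168.2 m/s ~ 8168 m/s

8168 m/s


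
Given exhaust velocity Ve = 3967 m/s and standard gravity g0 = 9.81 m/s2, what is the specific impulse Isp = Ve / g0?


Isp = Ve / g0 = 3967 / 9.81 = 404.4 s

404.4 s


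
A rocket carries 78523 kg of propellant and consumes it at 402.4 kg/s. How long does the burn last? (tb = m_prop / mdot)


tb = 78523 / 402.4 = 195.1 s

195.1 s


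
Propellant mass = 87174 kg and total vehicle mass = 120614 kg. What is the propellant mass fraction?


PMF = 87174 / 120614 = 0.723

0.723


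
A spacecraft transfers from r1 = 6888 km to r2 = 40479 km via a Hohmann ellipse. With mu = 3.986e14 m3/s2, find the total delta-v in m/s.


V1 = sqrt(mu/r1) = 7607.15 m/s
dV1 = V1*(sqrt(2*r2/(r1+r2)) - 1) = 2338.06 m/s
V2 = sqrt(mu/r2) = 3138.01 m/s
dV2 = V2*(1 - sqrt(2*r1/(r1+r2))) = 1445.71 m/s
Total dV = 3784 m/s

3784 m/s


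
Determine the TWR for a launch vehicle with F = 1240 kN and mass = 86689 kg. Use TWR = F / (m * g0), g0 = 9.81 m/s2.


TWR = 1240000 / (86689 * 9.81) = 1.46

1.46


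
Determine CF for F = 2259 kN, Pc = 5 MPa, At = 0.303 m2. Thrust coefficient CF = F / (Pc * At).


CF = 2259000 / (5e6 * 0.303) = 1.49

1.49


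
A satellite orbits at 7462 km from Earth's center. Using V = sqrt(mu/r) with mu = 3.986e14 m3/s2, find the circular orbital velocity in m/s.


V = sqrt(3.986e14 / 7462000) = 7309 m/s

7309 m/s


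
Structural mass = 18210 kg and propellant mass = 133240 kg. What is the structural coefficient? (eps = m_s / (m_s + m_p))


eps = 18210 / (18210 + 133240) = 0.1202

0.1202
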